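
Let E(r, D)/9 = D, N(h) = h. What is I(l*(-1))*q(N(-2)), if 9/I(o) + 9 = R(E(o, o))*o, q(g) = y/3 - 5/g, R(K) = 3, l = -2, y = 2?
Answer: -19/2 ≈ -9.5000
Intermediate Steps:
E(r, D) = 9*D
q(g) = 2/3 - 5/g
I(o) = 9/(-9 + 3*o)
I(l*(-1))*q(N(-2)) = (3/(-3 - 2*(-1)))*(2/3 - 5/(-2)) = (3/(-3 + 2))*(2/3 - 5*(-1/2)) = (3/(-1))*(2/3 + 5/2) = (3*(-1))*(19/6) = -3*19/6 = -19/2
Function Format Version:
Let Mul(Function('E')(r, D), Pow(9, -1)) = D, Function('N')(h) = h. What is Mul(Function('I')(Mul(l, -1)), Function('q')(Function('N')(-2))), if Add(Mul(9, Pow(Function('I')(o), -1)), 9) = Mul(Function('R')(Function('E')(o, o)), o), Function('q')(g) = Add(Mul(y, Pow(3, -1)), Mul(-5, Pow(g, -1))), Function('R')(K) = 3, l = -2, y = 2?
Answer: Rational(-19, 2) ≈ -9.5000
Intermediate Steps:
Function('E')(r, D) = Mul(9, D)
Function('q')(g) = Add(Rational(2, 3), Mul(-5, Pow(g, -1))) (Function('q')(g) = Add(Mul(2, Pow(3, -1)), Mul(-5, Pow(g, -1))) = Add(Mul(2, Rational(1, 3)), Mul(-5, Pow(g, -1))) = Add(Rational(2, 3), Mul(-5, Pow(g, -1))))
Function('I')(o) = Mul(9, Pow(Add(-9, Mul(3, o)), -1))
Mul(Function('I')(Mul(l, -1)), Function('q')(Function('N')(-2))) = Mul(Mul(3, Pow(Add(-3, Mul(-2, -1)), -1)), Add(Rational(2, 3), Mul(-5, Pow(-2, -1)))) = Mul(Mul(3, Pow(Add(-3, 2), -1)), Add(Rational(2, 3), Mul(-5, Rational(-1, 2)))) = Mul(Mul(3, Pow(-1, -1)), Add(Rational(2, 3), Rational(5, 2))) = Mul(Mul(3, -1), Rational(19, 6)) = Mul(-3, Rational(19, 6)) = Rational(-19, 2)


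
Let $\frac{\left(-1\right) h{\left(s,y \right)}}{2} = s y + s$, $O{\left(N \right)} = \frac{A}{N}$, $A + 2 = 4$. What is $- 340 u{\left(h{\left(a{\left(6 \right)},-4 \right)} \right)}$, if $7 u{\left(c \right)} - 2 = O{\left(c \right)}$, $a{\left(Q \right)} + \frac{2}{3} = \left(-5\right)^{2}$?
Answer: $- \frac{7140}{73} \approx -97.808$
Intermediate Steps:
$A = 2$ ($A = -2 + 4 = 2$)
$a{\left(Q \right)} = \frac{73}{3}$ ($a{\left(Q \right)} = - \frac{2}{3} + \left(-5\right)^{2} = - \frac{2}{3} + 25 = \frac{73}{3}$)
$O{\left(N \right)} = \frac{2}{N}$
$h{\left(s,y \right)} = - 2 s - 2 s y$ ($h{\left(s,y \right)} = - 2 \left(s y + s\right) = - 2 \left(s + s y\right) = - 2 s - 2 s y$)
$u{\left(c \right)} = \frac{2}{7} + \frac{2}{7 c}$ ($u{\left(c \right)} = \frac{2}{7} + \frac{2 \frac{1}{c}}{7} = \frac{2}{7} + \frac{2}{7 c}$)
$- 340 u{\left(h{\left(a{\left(6 \right)},-4 \right)} \right)} = - 340 \frac{2 \left(1 - \frac{146 \left(1 - 4\right)}{3}\right)}{7 \left(\left(-2\right) \frac{73}{3} \left(1 - 4\right)\right)} = - 340 \frac{2 \left(1 - \frac{146}{3} \left(-3\right)\right)}{7 \left(\left(-2\right) \frac{73}{3} \left(-3\right)\right)} = - 340 \frac{2 \left(1 + 146\right)}{7 \cdot 146} = - 340 \cdot \frac{2}{7} \cdot \frac{1}{146} \cdot 147 = \left(-340\right) \frac{21}{73} = - \frac{7140}{73}$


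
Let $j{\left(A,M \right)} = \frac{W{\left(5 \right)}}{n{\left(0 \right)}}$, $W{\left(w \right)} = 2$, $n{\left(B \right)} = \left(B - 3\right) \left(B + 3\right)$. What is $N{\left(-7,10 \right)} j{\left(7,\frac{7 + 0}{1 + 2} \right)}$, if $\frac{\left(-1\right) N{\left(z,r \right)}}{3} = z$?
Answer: $- \frac{14}{3} \approx -4.6667$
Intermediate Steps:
$n{\left(B \right)} = \left(-3 + B\right) \left(3 + B\right)$
$N{\left(z,r \right)} = - 3 z$
$j{\left(A,M \right)} = - \frac{2}{9}$ ($j{\left(A,M \right)} = \frac{2}{-9 + 0^{2}} = \frac{2}{-9 + 0} = \frac{2}{-9} = 2 \left(- \frac{1}{9}\right) = - \frac{2}{9}$)
$N{\left(-7,10 \right)} j{\left(7,\frac{7 + 0}{1 + 2} \right)} = \left(-3\right) \left(-7\right) \left(- \frac{2}{9}\right) = 21 \left(- \frac{2}{9}\right) = - \frac{14}{3}$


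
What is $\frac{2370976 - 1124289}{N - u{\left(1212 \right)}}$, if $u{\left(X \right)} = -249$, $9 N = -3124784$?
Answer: $- \frac{11220183}{3122543} \approx -3.5933$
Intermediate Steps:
$N = - \frac{3124784}{9}$ ($N = \frac{1}{9} \left(-3124784\right) = - \frac{3124784}{9} \approx -3.472 \cdot 10^{5}$)
$\frac{2370976 - 1124289}{N - u{\left(1212 \right)}} = \frac{2370976 - 1124289}{- \frac{3124784}{9} - -249} = \frac{1246687}{- \frac{3124784}{9} + 249} = \frac{1246687}{- \frac{3122543}{9}} = 1246687 \left(- \frac{9}{3122543}\right) = - \frac{11220183}{3122543}$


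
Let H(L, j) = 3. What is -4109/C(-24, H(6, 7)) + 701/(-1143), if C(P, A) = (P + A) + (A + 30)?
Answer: -1568333/4572 ≈ -343.03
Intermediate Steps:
C(P, A) = 30 + P + 2*A (C(P, A) = (A + P) + (30 + A) = 30 + P + 2*A)
-4109/C(-24, H(6, 7)) + 701/(-1143) = -4109/(30 - 24 + 2*3) + 701/(-1143) = -4109/(30 - 24 + 6) + 701*(-1/1143) = -4109/12 - 701/1143 = -1568333/4572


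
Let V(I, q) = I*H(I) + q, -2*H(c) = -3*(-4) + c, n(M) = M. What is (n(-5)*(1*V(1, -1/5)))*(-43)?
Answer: -2881/2 ≈ -1440.5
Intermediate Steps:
H(c) = -6 - c/2 (H(c) = -(-3*(-4) + c)/2 = -(12 + c)/2 = -6 - c/2)
V(I, q) = q + I*(-6 - I/2) (V(I, q) = I*(-6 - I/2) + q = q + I*(-6 - I/2))
(n(-5)*(1*V(1, -1/5)))*(-43) = -5*(-1/5 - ½*1*(12 + 1))*(-43) = -5*(-1*⅕ - ½*1*13)*(-43) = -5*(-⅕ - 13/2)*(-43) = -5*(-67)/10*(-43) = -5*(-67/10)*(-43) = (67/2)*(-43) = -2881/2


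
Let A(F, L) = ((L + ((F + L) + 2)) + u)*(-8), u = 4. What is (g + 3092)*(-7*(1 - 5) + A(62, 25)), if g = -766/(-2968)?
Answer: -1050860619/371 ≈ -2.8325e+6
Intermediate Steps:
A(F, L) = -48 - 16*L - 8*F (A(F, L) = ((L + ((F + L) + 2)) + 4)*(-8) = ((L + (2 + F + L)) + 4)*(-8) = ((2 + F + 2*L) + 4)*(-8) = (6 + F + 2*L)*(-8) = -48 - 16*L - 8*F)
g = 383/1484 (g = -766*(-1/2968) = 383/1484 ≈ 0.25809)
(g + 3092)*(-7*(1 - 5) + A(62, 25)) = (383/1484 + 3092)*(-7*(1 - 5) + (-48 - 16*25 - 8*62)) = 4588911*(-7*(-4) + (-48 - 400 - 496))/1484 = 4588911*(28 - 944)/1484 = (4588911/1484)*(-916) = -1050860619/371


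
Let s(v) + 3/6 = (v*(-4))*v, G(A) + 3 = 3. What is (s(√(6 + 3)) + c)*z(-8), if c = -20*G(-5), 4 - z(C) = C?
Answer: -438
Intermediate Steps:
z(C) = 4 - C
G(A) = 0 (G(A) = -3 + 3 = 0)
s(v) = -½ - 4*v² (s(v) = -½ + (v*(-4))*v = -½ + (-4*v)*v = -½ - 4*v²)
c = 0 (c = -20*0 = 0)
(s(√(6 + 3)) + c)*z(-8) = ((-½ - 4*(√(6 + 3))²) + 0)*(4 - 1*(-8)) = ((-½ - 4*(√9)²) + 0)*(4 + 8) = ((-½ - 4*3²) + 0)*12 = ((-½ - 4*9) + 0)*12 = ((-½ - 36) + 0)*12 = (-73/2 + 0)*12 = -73/2*12 = -438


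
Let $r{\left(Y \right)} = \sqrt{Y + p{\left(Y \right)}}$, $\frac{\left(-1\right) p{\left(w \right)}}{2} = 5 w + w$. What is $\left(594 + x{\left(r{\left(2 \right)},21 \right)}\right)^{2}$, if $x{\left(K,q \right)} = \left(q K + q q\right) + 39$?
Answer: $1143774 + 45108 i \sqrt{22} \approx 1.1438 \cdot 10^{6} + 2.1158 \cdot 10^{5} i$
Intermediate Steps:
$p{\left(w \right)} = - 12 w$ ($p{\left(w \right)} = - 2 \left(5 w + w\right) = - 2 \cdot 6 w = - 12 w$)
$r{\left(Y \right)} = \sqrt{11} \sqrt{- Y}$ ($r{\left(Y \right)} = \sqrt{Y - 12 Y} = \sqrt{- 11 Y} = \sqrt{11} \sqrt{- Y}$)
$x{\left(K,q \right)} = 39 + q^{2} + K q$ ($x{\left(K,q \right)} = \left(K q + q^{2}\right) + 39 = \left(q^{2} + K q\right) + 39 = 39 + q^{2} + K q$)
$\left(594 + x{\left(r{\left(2 \right)},21 \right)}\right)^{2} = \left(594 + \left(39 + 21^{2} + \sqrt{11} \sqrt{\left(-1\right) 2} \cdot 21\right)\right)^{2} = \left(594 + \left(39 + 441 + \sqrt{11} \sqrt{-2} \cdot 21\right)\right)^{2} = \left(594 + \left(39 + 441 + \sqrt{11} i \sqrt{2} \cdot 21\right)\right)^{2} = \left(594 + \left(39 + 441 + i \sqrt{22} \cdot 21\right)\right)^{2} = \left(594 + \left(39 + 441 + 21 i \sqrt{22}\right)\right)^{2} = \left(594 + \left(480 + 21 i \sqrt{22}\right)\right)^{2} = \left(1074 + 21 i \sqrt{22}\right)^{2}$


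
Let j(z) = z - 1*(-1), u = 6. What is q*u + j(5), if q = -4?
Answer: -18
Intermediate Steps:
j(z) = 1 + z (j(z) = z + 1 = 1 + z)
q*u + j(5) = -4*6 + (1 + 5) = -24 + 6 = -18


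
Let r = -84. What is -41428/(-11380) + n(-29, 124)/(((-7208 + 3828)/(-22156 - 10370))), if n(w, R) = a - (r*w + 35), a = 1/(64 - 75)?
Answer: -9672850978/406835 ≈ -23776.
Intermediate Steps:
a = -1/11 (a = 1/(-11) = -1/11 ≈ -0.090909)
n(w, R) = -386/11 + 84*w (n(w, R) = -1/11 - (-84*w + 35) = -1/11 - (35 - 84*w) = -1/11 + (-35 + 84*w) = -386/11 + 84*w)
-41428/(-11380) + n(-29, 124)/(((-7208 + 3828)/(-22156 - 10370))) = -41428/(-11380) + (-386/11 + 84*(-29))/(((-7208 + 3828)/(-22156 - 10370))) = -41428*(-1/11380) + (-386/11 - 2436)/((-3380/(-32526))) = 10357/2845 - 27182/(11*((-3380*(-1/32526)))) = 10357/2845 - 27182/(11*130/1251) = 10357/2845 - 27182/11*1251/130 = 10357/2845 - 17002341/715 = -9672850978/406835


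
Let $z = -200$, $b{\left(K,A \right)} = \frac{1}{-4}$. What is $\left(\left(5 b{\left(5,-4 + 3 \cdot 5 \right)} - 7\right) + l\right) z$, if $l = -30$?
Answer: $7650$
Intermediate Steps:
$b{\left(K,A \right)} = - \frac{1}{4}$
$\left(\left(5 b{\left(5,-4 + 3 \cdot 5 \right)} - 7\right) + l\right) z = \left(\left(5 \left(- \frac{1}{4}\right) - 7\right) - 30\right) \left(-200\right) = \left(\left(- \frac{5}{4} - 7\right) - 30\right) \left(-200\right) = \left(- \frac{33}{4} - 30\right) \left(-200\right) = \left(- \frac{153}{4}\right) \left(-200\right) = 7650$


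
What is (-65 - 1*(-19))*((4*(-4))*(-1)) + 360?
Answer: -376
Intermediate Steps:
(-65 - 1*(-19))*((4*(-4))*(-1)) + 360 = (-65 + 19)*(-16*(-1)) + 360 = -46*16 + 360 = -736 + 360 = -376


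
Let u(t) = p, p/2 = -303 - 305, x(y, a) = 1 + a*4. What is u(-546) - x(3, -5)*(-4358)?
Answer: -84018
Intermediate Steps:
x(y, a) = 1 + 4*a
p = -1216 (p = 2*(-303 - 305) = 2*(-608) = -1216)
u(t) = -1216
u(-546) - x(3, -5)*(-4358) = -1216 - (1 + 4*(-5))*(-4358) = -1216 - (1 - 20)*(-4358) = -1216 - (-19)*(-4358) = -1216 - 1*82802 = -1216 - 82802 = -84018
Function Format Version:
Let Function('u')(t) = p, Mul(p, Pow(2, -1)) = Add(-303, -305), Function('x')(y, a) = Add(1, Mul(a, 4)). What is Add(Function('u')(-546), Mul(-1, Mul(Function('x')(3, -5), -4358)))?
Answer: -84018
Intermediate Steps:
Function('x')(y, a) = Add(1, Mul(4, a))
p = -1216 (p = Mul(2, Add(-303, -305)) = Mul(2, -608) = -1216)
Function('u')(t) = -1216
Add(Function('u')(-546), Mul(-1, Mul(Function('x')(3, -5), -4358))) = Add(-1216, Mul(-1, Mul(Add(1, Mul(4, -5)), -4358))) = Add(-1216, Mul(-1, Mul(Add(1, -20), -4358))) = Add(-1216, Mul(-1, Mul(-19, -4358))) = Add(-1216, Mul(-1, 82802)) = Add(-1216, -82802) = -84018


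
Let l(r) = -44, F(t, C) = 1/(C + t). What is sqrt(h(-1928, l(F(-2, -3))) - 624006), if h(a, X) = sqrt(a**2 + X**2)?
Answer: sqrt(-624006 + 4*sqrt(232445)) ≈ 788.72*I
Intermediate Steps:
h(a, X) = sqrt(X**2 + a**2)
sqrt(h(-1928, l(F(-2, -3))) - 624006) = sqrt(sqrt((-44)**2 + (-1928)**2) - 624006) = sqrt(sqrt(1936 + 3717184) - 624006) = sqrt(sqrt(3719120) - 624006) = sqrt(4*sqrt(232445) - 624006) = sqrt(-624006 + 4*sqrt(232445))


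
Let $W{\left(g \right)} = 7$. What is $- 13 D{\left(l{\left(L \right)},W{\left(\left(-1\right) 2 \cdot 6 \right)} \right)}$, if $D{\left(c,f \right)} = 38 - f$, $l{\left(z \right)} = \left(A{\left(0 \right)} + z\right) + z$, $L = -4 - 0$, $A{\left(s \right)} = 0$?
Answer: $-403$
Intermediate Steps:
$L = -4$ ($L = -4 + 0 = -4$)
$l{\left(z \right)} = 2 z$ ($l{\left(z \right)} = \left(0 + z\right) + z = z + z = 2 z$)
$- 13 D{\left(l{\left(L \right)},W{\left(\left(-1\right) 2 \cdot 6 \right)} \right)} = - 13 \left(38 - 7\right) = \left(-13\right) 31 = -403$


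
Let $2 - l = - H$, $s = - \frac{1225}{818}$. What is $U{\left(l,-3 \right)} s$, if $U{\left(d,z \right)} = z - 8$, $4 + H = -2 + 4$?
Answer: $\frac{13475}{818} \approx 16.473$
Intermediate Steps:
$s = - \frac{1225}{818}$ ($s = \left(-1225\right) \frac{1}{818} = - \frac{1225}{818} \approx -1.4976$)
$H = -2$ ($H = -4 + \left(-2 + 4\right) = -4 + 2 = -2$)
$l = 0$ ($l = 2 - \left(-1\right) \left(-2\right) = 2 - 2 = 0$)
$U{\left(d,z \right)} = -8 + z$ ($U{\left(d,z \right)} = z - 8 = -8 + z$)
$U{\left(l,-3 \right)} s = \left(-8 - 3\right) \left(- \frac{1225}{818}\right) = \left(-11\right) \left(- \frac{1225}{818}\right) = \frac{13475}{818}$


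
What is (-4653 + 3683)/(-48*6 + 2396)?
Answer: -485/1054 ≈ -0.46015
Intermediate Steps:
(-4653 + 3683)/(-48*6 + 2396) = -970/(-288 + 2396) = -970/2108 = -970*1/2108 = -485/1054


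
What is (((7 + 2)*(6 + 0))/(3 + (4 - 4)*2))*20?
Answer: 360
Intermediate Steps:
(((7 + 2)*(6 + 0))/(3 + (4 - 4)*2))*20 = ((9*6)/(3 + 0*2))*20 = (54/(3 + 0))*20 = (54/3)*20 = (54*(⅓))*20 = 18*20 = 360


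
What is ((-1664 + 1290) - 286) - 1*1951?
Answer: -2611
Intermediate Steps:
((-1664 + 1290) - 286) - 1*1951 = (-374 - 286) - 1951 = -660 - 1951 = -2611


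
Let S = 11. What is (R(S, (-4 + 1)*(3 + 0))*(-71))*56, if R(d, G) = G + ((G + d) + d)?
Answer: -15904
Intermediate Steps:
R(d, G) = 2*G + 2*d (R(d, G) = G + (G + 2*d) = 2*G + 2*d)
(R(S, (-4 + 1)*(3 + 0))*(-71))*56 = ((2*((-4 + 1)*(3 + 0)) + 2*11)*(-71))*56 = ((2*(-3*3) + 22)*(-71))*56 = ((2*(-9) + 22)*(-71))*56 = ((-18 + 22)*(-71))*56 = (4*(-71))*56 = -284*56 = -15904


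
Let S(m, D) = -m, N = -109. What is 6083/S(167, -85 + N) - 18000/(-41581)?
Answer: -249931223/6944027 ≈ -35.992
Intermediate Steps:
6083/S(167, -85 + N) - 18000/(-41581) = 6083/((-1*167)) - 18000/(-41581) = 6083/(-167) - 18000*(-1/41581) = 6083*(-1/167) + 18000/41581 = -6083/167 + 18000/41581 = -249931223/6944027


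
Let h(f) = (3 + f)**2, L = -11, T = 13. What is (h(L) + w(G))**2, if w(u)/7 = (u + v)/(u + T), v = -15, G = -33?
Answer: 163216/25 ≈ 6528.6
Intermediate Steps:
w(u) = 7*(-15 + u)/(13 + u) (w(u) = 7*((u - 15)/(u + 13)) = 7*((-15 + u)/(13 + u)) = 7*(-15 + u)/(13 + u))
(h(L) + w(G))**2 = ((3 - 11)**2 + 7*(-15 - 33)/(13 - 33))**2 = ((-8)**2 + 7*(-48)/(-20))**2 = (64 + 7*(-1/20)*(-48))**2 = (64 + 84/5)**2 = (404/5)**2 = 163216/25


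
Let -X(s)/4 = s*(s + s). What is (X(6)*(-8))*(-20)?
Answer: -46080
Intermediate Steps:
X(s) = -8*s² (X(s) = -4*s*(s + s) = -4*s*2*s = -8*s²)
(X(6)*(-8))*(-20) = (-8*6²*(-8))*(-20) = (-8*36*(-8))*(-20) = -288*(-8)*(-20) = 2304*(-20) = -46080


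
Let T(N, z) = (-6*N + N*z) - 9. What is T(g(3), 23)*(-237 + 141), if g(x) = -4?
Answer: 7392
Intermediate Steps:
T(N, z) = -9 - 6*N + N*z
T(g(3), 23)*(-237 + 141) = (-9 - 6*(-4) - 4*23)*(-237 + 141) = (-9 + 24 - 92)*(-96) = -77*(-96) = 7392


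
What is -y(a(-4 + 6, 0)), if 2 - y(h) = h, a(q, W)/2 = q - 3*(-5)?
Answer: 32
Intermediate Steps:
a(q, W) = 30 + 2*q (a(q, W) = 2*(q - 3*(-5)) = 2*(q + 15) = 2*(15 + q) = 30 + 2*q)
y(h) = 2 - h
-y(a(-4 + 6, 0)) = -(2 - (30 + 2*(-4 + 6))) = -(2 - (30 + 2*2)) = -(2 - (30 + 4)) = -(2 - 1*34) = -(2 - 34) = -1*(-32) = 32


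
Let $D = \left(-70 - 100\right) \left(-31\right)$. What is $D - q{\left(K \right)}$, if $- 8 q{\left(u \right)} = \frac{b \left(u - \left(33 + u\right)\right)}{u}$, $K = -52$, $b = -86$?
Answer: $\frac{1094741}{208} \approx 5263.2$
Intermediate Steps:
$D = 5270$ ($D = \left(-170\right) \left(-31\right) = 5270$)
$q{\left(u \right)} = - \frac{1419}{4 u}$ ($q{\left(u \right)} = - \frac{- 86 \left(u - \left(33 + u\right)\right) \frac{1}{u}}{8} = - \frac{\left(-86\right) \left(-33\right) \frac{1}{u}}{8} = - \frac{2838 \frac{1}{u}}{8} = - \frac{1419}{4 u}$)
$D - q{\left(K \right)} = 5270 - - \frac{1419}{4 \left(-52\right)} = 5270 - \left(- \frac{1419}{4}\right) \left(- \frac{1}{52}\right) = 5270 - \frac{1419}{208} = \frac{1094741}{208}$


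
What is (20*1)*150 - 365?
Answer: 2635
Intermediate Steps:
(20*1)*150 - 365 = 20*150 - 365 = 3000 - 365 = 2635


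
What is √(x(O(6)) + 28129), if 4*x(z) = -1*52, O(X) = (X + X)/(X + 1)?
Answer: 6*√781 ≈ 167.68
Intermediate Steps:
O(X) = 2*X/(1 + X) (O(X) = (2*X)/(1 + X) = 2*X/(1 + X))
x(z) = -13 (x(z) = (-1*52)/4 = (¼)*(-52) = -13)
√(x(O(6)) + 28129) = √(-13 + 28129) = √28116 = 6*√781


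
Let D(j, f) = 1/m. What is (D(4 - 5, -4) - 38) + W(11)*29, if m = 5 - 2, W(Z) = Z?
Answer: 844/3 ≈ 281.33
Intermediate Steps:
m = 3
D(j, f) = ⅓ (D(j, f) = 1/3 = ⅓)
(D(4 - 5, -4) - 38) + W(11)*29 = (⅓ - 38) + 11*29 = -113/3 + 319 = 844/3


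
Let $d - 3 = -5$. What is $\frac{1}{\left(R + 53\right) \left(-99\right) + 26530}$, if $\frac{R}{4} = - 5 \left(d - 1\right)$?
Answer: $\frac{1}{15343} \approx 6.5176 \cdot 10^{-5}$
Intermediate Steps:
$d = -2$ ($d = 3 - 5 = -2$)
$R = 60$ ($R = 4 \left(- 5 \left(-2 - 1\right)\right) = 4 \left(\left(-5\right) \left(-3\right)\right) = 4 \cdot 15 = 60$)
$\frac{1}{\left(R + 53\right) \left(-99\right) + 26530} = \frac{1}{\left(60 + 53\right) \left(-99\right) + 26530} = \frac{1}{113 \left(-99\right) + 26530} = \frac{1}{-11187 + 26530} = \frac{1}{15343}$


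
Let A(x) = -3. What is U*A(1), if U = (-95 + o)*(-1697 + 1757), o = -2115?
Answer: 397800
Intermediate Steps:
U = -132600 (U = (-95 - 2115)*(-1697 + 1757) = -2210*60 = -132600)
U*A(1) = -132600*(-3) = 397800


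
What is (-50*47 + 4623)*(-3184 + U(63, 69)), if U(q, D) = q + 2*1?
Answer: -7089487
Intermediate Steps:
U(q, D) = 2 + q (U(q, D) = q + 2 = 2 + q)
(-50*47 + 4623)*(-3184 + U(63, 69)) = (-50*47 + 4623)*(-3184 + (2 + 63)) = (-2350 + 4623)*(-3184 + 65) = 2273*(-3119) = -7089487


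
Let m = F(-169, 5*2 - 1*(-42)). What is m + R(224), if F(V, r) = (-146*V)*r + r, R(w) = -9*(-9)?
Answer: 1283181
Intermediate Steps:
R(w) = 81
F(V, r) = r - 146*V*r (F(V, r) = -146*V*r + r = r - 146*V*r)
m = 1283100 (m = (5*2 - 1*(-42))*(1 - 146*(-169)) = (10 + 42)*(1 + 24674) = 52*24675 = 1283100)
m + R(224) = 1283100 + 81 = 1283181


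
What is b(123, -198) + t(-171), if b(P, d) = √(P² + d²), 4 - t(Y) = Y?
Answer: 175 + 3*√6037 ≈ 408.09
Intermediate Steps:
t(Y) = 4 - Y
b(123, -198) + t(-171) = √(123² + (-198)²) + (4 - 1*(-171)) = √(15129 + 39204) + (4 + 171) = √54333 + 175 = 3*√6037 + 175 = 175 + 3*√6037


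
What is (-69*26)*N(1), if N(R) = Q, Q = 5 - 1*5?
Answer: 0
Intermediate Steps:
Q = 0 (Q = 5 - 5 = 0)
N(R) = 0
(-69*26)*N(1) = -69*26*0 = -1794*0 = 0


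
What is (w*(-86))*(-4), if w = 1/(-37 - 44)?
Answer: -344/81 ≈ -4.2469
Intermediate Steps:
w = -1/81 (w = 1/(-81) = -1/81 ≈ -0.012346)
(w*(-86))*(-4) = -1/81*(-86)*(-4) = (86/81)*(-4) = -344/81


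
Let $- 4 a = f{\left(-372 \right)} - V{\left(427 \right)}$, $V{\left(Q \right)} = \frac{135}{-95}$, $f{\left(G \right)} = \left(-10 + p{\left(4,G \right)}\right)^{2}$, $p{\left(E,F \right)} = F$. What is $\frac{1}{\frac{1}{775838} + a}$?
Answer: $- \frac{29481844}{1075537624739} \approx -2.7411 \cdot 10^{-5}$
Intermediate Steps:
$f{\left(G \right)} = \left(-10 + G\right)^{2}$
$V{\left(Q \right)} = - \frac{27}{19}$ ($V{\left(Q \right)} = 135 \left(- \frac{1}{95}\right) = - \frac{27}{19}$)
$a = - \frac{2772583}{76}$ ($a = - \frac{\left(-10 - 372\right)^{2} - - \frac{27}{19}}{4} = - \frac{\left(-382\right)^{2} + \frac{27}{19}}{4} = - \frac{145924 + \frac{27}{19}}{4} = \left(- \frac{1}{4}\right) \frac{2772583}{19} = - \frac{2772583}{76} \approx -36481.0$)
$\frac{1}{\frac{1}{775838} + a} = \frac{1}{\frac{1}{775838} - \frac{2772583}{76}} = \frac{1}{- \frac{1075537624739}{29481844}} = - \frac{29481844}{1075537624739}$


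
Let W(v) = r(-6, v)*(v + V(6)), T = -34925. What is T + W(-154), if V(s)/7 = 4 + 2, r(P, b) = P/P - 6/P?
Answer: -35149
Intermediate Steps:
r(P, b) = 1 - 6/P
V(s) = 42 (V(s) = 7*(4 + 2) = 7*6 = 42)
W(v) = 84 + 2*v (W(v) = ((-6 - 6)/(-6))*(v + 42) = (-⅙*(-12))*(42 + v) = 2*(42 + v) = 84 + 2*v)
T + W(-154) = -34925 + (84 + 2*(-154)) = -34925 + (84 - 308) = -34925 - 224 = -35149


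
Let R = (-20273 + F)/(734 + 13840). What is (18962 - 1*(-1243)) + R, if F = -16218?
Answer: 42061597/2082 ≈ 20203.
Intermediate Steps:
R = -5213/2082 (R = (-20273 - 16218)/(734 + 13840) = -36491/14574 = -36491*1/14574 = -5213/2082 ≈ -2.5038)
(18962 - 1*(-1243)) + R = (18962 - 1*(-1243)) - 5213/2082 = (18962 + 1243) - 5213/2082 = 20205 - 5213/2082 = 42061597/2082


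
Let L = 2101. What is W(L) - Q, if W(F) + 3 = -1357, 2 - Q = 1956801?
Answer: 1955439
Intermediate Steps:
Q = -1956799 (Q = 2 - 1*1956801 = 2 - 1956801 = -1956799)
W(F) = -1360 (W(F) = -3 - 1357 = -1360)
W(L) - Q = -1360 - 1*(-1956799) = -1360 + 1956799 = 1955439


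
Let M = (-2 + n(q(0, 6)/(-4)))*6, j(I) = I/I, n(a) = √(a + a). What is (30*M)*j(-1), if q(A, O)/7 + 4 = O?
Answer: -360 + 180*I*√7 ≈ -360.0 + 476.24*I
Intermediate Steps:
q(A, O) = -28 + 7*O
n(a) = √2*√a (n(a) = √(2*a) = √2*√a)
j(I) = 1
M = -12 + 6*I*√7 (M = (-2 + √2*√((-28 + 7*6)/(-4)))*6 = (-2 + √2*√((-28 + 42)*(-¼)))*6 = (-2 + √2*√(14*(-¼)))*6 = (-2 + √2*√(-7/2))*6 = (-2 + √2*(I*√14/2))*6 = (-2 + I*√7)*6 = -12 + 6*I*√7 ≈ -12.0 + 15.875*I)
(30*M)*j(-1) = (30*(-12 + 6*I*√7))*1 = (-360 + 180*I*√7)*1 = -360 + 180*I*√7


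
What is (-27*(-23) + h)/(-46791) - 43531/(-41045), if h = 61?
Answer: 2008866331/1920536595 ≈ 1.0460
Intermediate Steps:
(-27*(-23) + h)/(-46791) - 43531/(-41045) = (-27*(-23) + 61)/(-46791) - 43531/(-41045) = (621 + 61)*(-1/46791) - 43531*(-1/41045) = 682*(-1/46791) + 43531/41045 = -682/46791 + 43531/41045 = 2008866331/1920536595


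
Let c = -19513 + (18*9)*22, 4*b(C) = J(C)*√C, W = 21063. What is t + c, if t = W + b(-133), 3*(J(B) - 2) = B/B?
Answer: 5114 + 7*I*√133/12 ≈ 5114.0 + 6.7273*I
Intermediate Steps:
J(B) = 7/3 (J(B) = 2 + (B/B)/3 = 2 + (⅓)*1 = 2 + ⅓ = 7/3)
b(C) = 7*√C/12 (b(C) = (7*√C/3)/4 = 7*√C/12)
c = -15949 (c = -19513 + 162*22 = -19513 + 3564 = -15949)
t = 21063 + 7*I*√133/12 (t = 21063 + 7*√(-133)/12 = 21063 + 7*(I*√133)/12 = 21063 + 7*I*√133/12 ≈ 21063.0 + 6.7273*I)
t + c = (21063 + 7*I*√133/12) - 15949 = 5114 + 7*I*√133/12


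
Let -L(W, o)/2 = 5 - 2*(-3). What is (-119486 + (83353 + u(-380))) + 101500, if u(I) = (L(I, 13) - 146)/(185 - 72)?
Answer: 7386303/113 ≈ 65366.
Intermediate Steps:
L(W, o) = -22 (L(W, o) = -2*(5 - 2*(-3)) = -2*(5 + 6) = -2*11 = -22)
u(I) = -168/113 (u(I) = (-22 - 146)/(185 - 72) = -168/113)
(-119486 + (83353 + u(-380))) + 101500 = (-119486 + (83353 - 168/113)) + 101500 = (-119486 + 9418721/113) + 101500 = -4083197/113 + 101500 = 7386303/113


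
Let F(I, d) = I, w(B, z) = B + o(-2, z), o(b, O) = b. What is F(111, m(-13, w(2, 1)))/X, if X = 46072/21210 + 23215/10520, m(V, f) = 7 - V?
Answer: 2476734120/97706759 ≈ 25.349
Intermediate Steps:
w(B, z) = -2 + B (w(B, z) = B - 2 = -2 + B)
X = 97706759/22312920 (X = 46072*(1/21210) + 23215*(1/10520) = 23036/10605 + 4643/2104 = 97706759/22312920 ≈ 4.3789)
F(111, m(-13, w(2, 1)))/X = 111/(97706759/22312920) = 111*(22312920/97706759) = 2476734120/97706759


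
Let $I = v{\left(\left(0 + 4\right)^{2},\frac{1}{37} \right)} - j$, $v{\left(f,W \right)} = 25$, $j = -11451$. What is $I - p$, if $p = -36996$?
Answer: $48472$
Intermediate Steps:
$I = 11476$ ($I = 25 - -11451 = 25 + 11451 = 11476$)
$I - p = 11476 - -36996 = 11476 + 36996 = 48472$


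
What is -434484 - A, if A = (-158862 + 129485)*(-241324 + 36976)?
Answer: -6003565680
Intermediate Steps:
A = 6003131196 (A = -29377*(-204348) = 6003131196)
-434484 - A = -434484 - 1*6003131196 = -434484 - 6003131196 = -6003565680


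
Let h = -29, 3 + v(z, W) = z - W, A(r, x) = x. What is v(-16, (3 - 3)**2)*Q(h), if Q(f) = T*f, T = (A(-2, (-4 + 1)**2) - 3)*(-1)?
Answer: -3306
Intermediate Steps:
v(z, W) = -3 + z - W (v(z, W) = -3 + (z - W) = -3 + z - W)
T = -6 (T = ((-4 + 1)**2 - 3)*(-1) = ((-3)**2 - 3)*(-1) = (9 - 3)*(-1) = 6*(-1) = -6)
Q(f) = -6*f
v(-16, (3 - 3)**2)*Q(h) = (-3 - 16 - (3 - 3)**2)*(-6*(-29)) = (-3 - 16 - 1*0**2)*174 = (-3 - 16 - 1*0)*174 = (-3 - 16 + 0)*174 = -19*174 = -3306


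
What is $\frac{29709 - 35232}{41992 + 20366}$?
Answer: $- \frac{1841}{20786} \approx -0.088569$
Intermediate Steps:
$\frac{29709 - 35232}{41992 + 20366} = - \frac{5523}{62358} = \left(-5523\right) \frac{1}{62358} = - \frac{1841}{20786}$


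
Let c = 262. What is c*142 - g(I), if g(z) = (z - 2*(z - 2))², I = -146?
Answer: 14704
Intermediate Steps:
g(z) = (4 - z)² (g(z) = (z - 2*(-2 + z))² = (z + (4 - 2*z))² = (4 - z)²)
c*142 - g(I) = 262*142 - (-4 - 146)² = 37204 - 1*(-150)² = 37204 - 1*22500 = 37204 - 22500 = 14704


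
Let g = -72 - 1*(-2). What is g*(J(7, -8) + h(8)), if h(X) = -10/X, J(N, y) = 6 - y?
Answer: -1785/2 ≈ -892.50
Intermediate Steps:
g = -70 (g = -72 + 2 = -70)
g*(J(7, -8) + h(8)) = -70*((6 - 1*(-8)) - 10/8) = -70*((6 + 8) - 10*1/8) = -70*(14 - 5/4) = -70*51/4 = -1785/2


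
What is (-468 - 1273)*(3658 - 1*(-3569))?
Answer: -12582207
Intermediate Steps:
(-468 - 1273)*(3658 - 1*(-3569)) = -1741*(3658 + 3569) = -1741*7227 = -12582207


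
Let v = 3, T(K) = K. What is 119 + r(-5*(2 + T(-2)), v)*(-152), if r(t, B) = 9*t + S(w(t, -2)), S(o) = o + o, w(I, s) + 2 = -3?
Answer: 1639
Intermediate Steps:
w(I, s) = -5 (w(I, s) = -2 - 3 = -5)
S(o) = 2*o
r(t, B) = -10 + 9*t (r(t, B) = 9*t + 2*(-5) = 9*t - 10 = -10 + 9*t)
119 + r(-5*(2 + T(-2)), v)*(-152) = 119 + (-10 + 9*(-5*(2 - 2)))*(-152) = 119 + (-10 + 9*(-5*0))*(-152) = 119 + (-10 + 9*0)*(-152) = 119 + (-10 + 0)*(-152) = 119 - 10*(-152) = 119 + 1520 = 1639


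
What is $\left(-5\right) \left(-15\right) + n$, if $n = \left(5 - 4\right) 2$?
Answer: $77$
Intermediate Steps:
$n = 2$ ($n = 1 \cdot 2 = 2$)
$\left(-5\right) \left(-15\right) + n = \left(-5\right) \left(-15\right) + 2 = 75 + 2 = 77$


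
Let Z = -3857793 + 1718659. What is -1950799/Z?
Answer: 1950799/2139134 ≈ 0.91196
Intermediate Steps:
Z = -2139134
-1950799/Z = -1950799/(-2139134) = -1950799*(-1/2139134) = 1950799/2139134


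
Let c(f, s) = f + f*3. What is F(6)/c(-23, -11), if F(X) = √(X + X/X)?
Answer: -√7/92 ≈ -0.028758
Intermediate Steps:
F(X) = √(1 + X) (F(X) = √(X + 1) = √(1 + X))
c(f, s) = 4*f (c(f, s) = f + 3*f = 4*f)
F(6)/c(-23, -11) = √(1 + 6)/((4*(-23))) = √7/(-92) = √7*(-1/92) = -√7/92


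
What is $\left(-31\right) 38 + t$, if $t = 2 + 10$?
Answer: $-1166$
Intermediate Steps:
$t = 12$
$\left(-31\right) 38 + t = \left(-31\right) 38 + 12 = -1178 + 12 = -1166$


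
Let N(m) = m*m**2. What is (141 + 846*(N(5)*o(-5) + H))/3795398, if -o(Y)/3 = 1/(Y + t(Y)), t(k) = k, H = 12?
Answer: 21009/1897699 ≈ 0.011071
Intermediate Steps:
N(m) = m**3
o(Y) = -3/(2*Y) (o(Y) = -3/(Y + Y) = -3*1/(2*Y) = -3/(2*Y))
(141 + 846*(N(5)*o(-5) + H))/3795398 = (141 + 846*(5**3*(-3/2/(-5)) + 12))/3795398 = (141 + 846*(125*(-3/2*(-1/5)) + 12))*(1/3795398) = (141 + 846*(125*(3/10) + 12))*(1/3795398) = (141 + 846*(75/2 + 12))*(1/3795398) = (141 + 846*(99/2))*(1/3795398) = (141 + 41877)*(1/3795398) = 42018*(1/3795398) = 21009/1897699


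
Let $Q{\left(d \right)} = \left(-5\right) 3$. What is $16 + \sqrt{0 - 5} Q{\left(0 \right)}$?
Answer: $16 - 15 i \sqrt{5} \approx 16.0 - 33.541 i$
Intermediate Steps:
$Q{\left(d \right)} = -15$
$16 + \sqrt{0 - 5} Q{\left(0 \right)} = 16 + \sqrt{0 - 5} \left(-15\right) = 16 + \sqrt{-5} \left(-15\right) = 16 + i \sqrt{5} \left(-15\right) = 16 - 15 i \sqrt{5}$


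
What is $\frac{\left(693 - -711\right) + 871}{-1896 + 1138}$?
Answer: $- \frac{2275}{758} \approx -3.0013$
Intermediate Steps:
$\frac{\left(693 - -711\right) + 871}{-1896 + 1138} = \frac{\left(693 + 711\right) + 871}{-758} = \left(1404 + 871\right) \left(- \frac{1}{758}\right) = 2275 \left(- \frac{1}{758}\right) = - \frac{2275}{758}$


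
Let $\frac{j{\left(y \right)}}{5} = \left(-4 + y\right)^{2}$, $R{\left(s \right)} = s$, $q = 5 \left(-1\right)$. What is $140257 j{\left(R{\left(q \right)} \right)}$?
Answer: $56804085$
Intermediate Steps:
$q = -5$
$j{\left(y \right)} = 5 \left(-4 + y\right)^{2}$
$140257 j{\left(R{\left(q \right)} \right)} = 140257 \cdot 5 \left(-4 - 5\right)^{2} = 140257 \cdot 5 \left(-9\right)^{2} = 140257 \cdot 5 \cdot 81 = 140257 \cdot 405 = 56804085$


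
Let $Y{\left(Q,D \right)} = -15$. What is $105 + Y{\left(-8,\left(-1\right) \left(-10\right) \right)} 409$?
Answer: $-6030$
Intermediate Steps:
$105 + Y{\left(-8,\left(-1\right) \left(-10\right) \right)} 409 = 105 - 6135 = -6030$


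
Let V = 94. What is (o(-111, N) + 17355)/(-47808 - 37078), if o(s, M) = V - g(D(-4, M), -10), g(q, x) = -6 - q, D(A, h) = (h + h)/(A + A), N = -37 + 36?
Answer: -69821/339544 ≈ -0.20563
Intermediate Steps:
N = -1
D(A, h) = h/A (D(A, h) = (2*h)/((2*A)) = (2*h)*(1/(2*A)) = h/A)
o(s, M) = 100 - M/4 (o(s, M) = 94 - (-6 - M/(-4)) = 94 - (-6 - M*(-1)/4) = 94 - (-6 - (-1)*M/4) = 94 - (-6 + M/4) = 94 + (6 - M/4) = 100 - M/4)
(o(-111, N) + 17355)/(-47808 - 37078) = ((100 - ¼*(-1)) + 17355)/(-47808 - 37078) = ((100 + ¼) + 17355)/(-84886) = (401/4 + 17355)*(-1/84886) = (69821/4)*(-1/84886) = -69821/339544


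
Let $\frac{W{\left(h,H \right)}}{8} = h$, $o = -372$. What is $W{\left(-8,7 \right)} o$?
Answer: $23808$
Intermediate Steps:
$W{\left(h,H \right)} = 8 h$
$W{\left(-8,7 \right)} o = 8 \left(-8\right) \left(-372\right) = \left(-64\right) \left(-372\right) = 23808$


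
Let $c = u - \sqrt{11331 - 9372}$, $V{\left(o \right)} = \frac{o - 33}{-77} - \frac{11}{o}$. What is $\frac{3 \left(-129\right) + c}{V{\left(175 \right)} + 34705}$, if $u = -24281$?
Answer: $- \frac{23742950}{33401727} - \frac{1925 \sqrt{1959}}{66803454} \approx -0.71211$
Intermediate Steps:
$V{\left(o \right)} = \frac{3}{7} - \frac{11}{o} - \frac{o}{77}$ ($V{\left(o \right)} = \left(o - 33\right) \left(- \frac{1}{77}\right) - \frac{11}{o} = \left(-33 + o\right) \left(- \frac{1}{77}\right) - \frac{11}{o} = \left(\frac{3}{7} - \frac{o}{77}\right) - \frac{11}{o} = \frac{3}{7} - \frac{11}{o} - \frac{o}{77}$)
$c = -24281 - \sqrt{1959}$ ($c = -24281 - \sqrt{11331 - 9372} = -24281 - \sqrt{1959} \approx -24325.0$)
$\frac{3 \left(-129\right) + c}{V{\left(175 \right)} + 34705} = \frac{3 \left(-129\right) - \left(24281 + \sqrt{1959}\right)}{\left(\frac{3}{7} - \frac{11}{175} - \frac{25}{11}\right) + 34705} = \frac{-387 - \left(24281 + \sqrt{1959}\right)}{\left(\frac{3}{7} - \frac{11}{175} - \frac{25}{11}\right) + 34705} = \frac{-24668 - \sqrt{1959}}{\left(\frac{3}{7} - \frac{11}{175} - \frac{25}{11}\right) + 34705} = \frac{-24668 - \sqrt{1959}}{- \frac{3671}{1925} + 34705} = \frac{-24668 - \sqrt{1959}}{\frac{66803454}{1925}} = \left(-24668 - \sqrt{1959}\right) \frac{1925}{66803454} = - \frac{23742950}{33401727} - \frac{1925 \sqrt{1959}}{66803454}$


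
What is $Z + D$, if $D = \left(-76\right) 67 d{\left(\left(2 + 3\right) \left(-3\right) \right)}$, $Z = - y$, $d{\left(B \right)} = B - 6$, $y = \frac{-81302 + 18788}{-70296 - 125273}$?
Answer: $\frac{909240078}{8503} \approx 1.0693 \cdot 10^{5}$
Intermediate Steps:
$y = \frac{2718}{8503}$ ($y = - \frac{62514}{-195569} = \left(-62514\right) \left(- \frac{1}{195569}\right) = \frac{2718}{8503} \approx 0.31965$)
$d{\left(B \right)} = -6 + B$
$Z = - \frac{2718}{8503}$ ($Z = \left(-1\right) \frac{2718}{8503} = - \frac{2718}{8503} \approx -0.31965$)
$D = 106932$ ($D = \left(-76\right) 67 \left(-6 + \left(2 + 3\right) \left(-3\right)\right) = - 5092 \left(-6 + 5 \left(-3\right)\right) = - 5092 \left(-6 - 15\right) = \left(-5092\right) \left(-21\right) = 106932$)
$Z + D = - \frac{2718}{8503} + 106932 = \frac{909240078}{8503}$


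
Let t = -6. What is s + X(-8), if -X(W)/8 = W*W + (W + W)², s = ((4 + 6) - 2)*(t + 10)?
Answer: -2528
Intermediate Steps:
s = 32 (s = ((4 + 6) - 2)*(-6 + 10) = (10 - 2)*4 = 8*4 = 32)
X(W) = -40*W² (X(W) = -8*(W*W + (W + W)²) = -8*(W² + (2*W)²) = -8*(W² + 4*W²) = -40*W²)
s + X(-8) = 32 - 40*(-8)² = 32 - 40*64 = 32 - 2560 = -2528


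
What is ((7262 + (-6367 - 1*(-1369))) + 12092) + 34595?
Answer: 48951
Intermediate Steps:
((7262 + (-6367 - 1*(-1369))) + 12092) + 34595 = ((7262 + (-6367 + 1369)) + 12092) + 34595 = ((7262 - 4998) + 12092) + 34595 = (2264 + 12092) + 34595 = 14356 + 34595 = 48951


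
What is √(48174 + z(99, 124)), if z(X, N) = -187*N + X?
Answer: √25085 ≈ 158.38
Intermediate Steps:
z(X, N) = X - 187*N
√(48174 + z(99, 124)) = √(48174 + (99 - 187*124)) = √(48174 + (99 - 23188)) = √(48174 - 23089) = √25085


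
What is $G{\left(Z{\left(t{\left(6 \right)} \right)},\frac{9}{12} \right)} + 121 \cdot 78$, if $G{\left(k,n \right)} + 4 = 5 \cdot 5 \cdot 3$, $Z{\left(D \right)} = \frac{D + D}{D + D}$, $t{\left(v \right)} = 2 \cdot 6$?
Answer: $9509$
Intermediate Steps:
$t{\left(v \right)} = 12$
$Z{\left(D \right)} = 1$ ($Z{\left(D \right)} = \frac{2 D}{2 D} = 2 D \frac{1}{2 D} = 1$)
$G{\left(k,n \right)} = 71$ ($G{\left(k,n \right)} = -4 + 5 \cdot 5 \cdot 3 = -4 + 25 \cdot 3 = -4 + 75 = 71$)
$G{\left(Z{\left(t{\left(6 \right)} \right)},\frac{9}{12} \right)} + 121 \cdot 78 = 71 + 121 \cdot 78 = 71 + 9438 = 9509$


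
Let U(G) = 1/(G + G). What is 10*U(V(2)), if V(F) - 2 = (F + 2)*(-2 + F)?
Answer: 5/2 ≈ 2.5000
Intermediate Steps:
V(F) = 2 + (-2 + F)*(2 + F) (V(F) = 2 + (F + 2)*(-2 + F) = 2 + (2 + F)*(-2 + F) = 2 + (-2 + F)*(2 + F))
U(G) = 1/(2*G)
10*U(V(2)) = 10*(1/(2*(-2 + 2²))) = 10*(1/(2*(-2 + 4))) = 10*((½)/2) = 10*((½)*(½)) = 10*(¼) = 5/2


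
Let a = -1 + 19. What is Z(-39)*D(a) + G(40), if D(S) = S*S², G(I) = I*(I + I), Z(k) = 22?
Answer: 131504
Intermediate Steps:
G(I) = 2*I² (G(I) = I*(2*I) = 2*I²)
a = 18
D(S) = S³
Z(-39)*D(a) + G(40) = 22*18³ + 2*40² = 22*5832 + 2*1600 = 128304 + 3200 = 131504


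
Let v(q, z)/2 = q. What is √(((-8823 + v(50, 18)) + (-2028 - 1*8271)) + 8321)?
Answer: 3*I*√1189 ≈ 103.45*I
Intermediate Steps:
v(q, z) = 2*q
√(((-8823 + v(50, 18)) + (-2028 - 1*8271)) + 8321) = √(((-8823 + 2*50) + (-2028 - 1*8271)) + 8321) = √(((-8823 + 100) + (-2028 - 8271)) + 8321) = √((-8723 - 10299) + 8321) = √(-19022 + 8321) = √(-10701) = 3*I*√1189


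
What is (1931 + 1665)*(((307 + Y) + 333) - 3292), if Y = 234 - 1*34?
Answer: -8817392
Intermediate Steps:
Y = 200 (Y = 234 - 34 = 200)
(1931 + 1665)*(((307 + Y) + 333) - 3292) = (1931 + 1665)*(((307 + 200) + 333) - 3292) = 3596*((507 + 333) - 3292) = 3596*(840 - 3292) = 3596*(-2452) = -8817392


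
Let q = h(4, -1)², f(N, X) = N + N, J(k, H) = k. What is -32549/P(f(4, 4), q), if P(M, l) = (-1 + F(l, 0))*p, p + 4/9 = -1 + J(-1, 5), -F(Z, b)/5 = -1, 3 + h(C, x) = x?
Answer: 26631/8 ≈ 3328.9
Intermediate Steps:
h(C, x) = -3 + x
f(N, X) = 2*N
F(Z, b) = 5 (F(Z, b) = -5*(-1) = 5)
p = -22/9 (p = -4/9 + (-1 - 1) = -4/9 - 2 = -22/9 ≈ -2.4444)
q = 16 (q = (-3 - 1)² = (-4)² = 16)
P(M, l) = -88/9 (P(M, l) = (-1 + 5)*(-22/9) = 4*(-22/9) = -88/9)
-32549/P(f(4, 4), q) = -32549/(-88/9) = -32549*(-9/88) = 26631/8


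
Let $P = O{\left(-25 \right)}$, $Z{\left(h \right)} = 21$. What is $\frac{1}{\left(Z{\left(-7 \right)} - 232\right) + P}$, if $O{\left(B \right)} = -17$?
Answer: $- \frac{1}{228} \approx -0.004386$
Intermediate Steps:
$P = -17$
$\frac{1}{\left(Z{\left(-7 \right)} - 232\right) + P} = \frac{1}{\left(21 - 232\right) - 17} = \frac{1}{-211 - 17} = \frac{1}{-228} = - \frac{1}{228}$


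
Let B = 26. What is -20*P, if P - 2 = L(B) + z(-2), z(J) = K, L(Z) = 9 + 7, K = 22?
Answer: -800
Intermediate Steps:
L(Z) = 16
z(J) = 22
P = 40 (P = 2 + (16 + 22) = 2 + 38 = 40)
-20*P = -20*40 = -800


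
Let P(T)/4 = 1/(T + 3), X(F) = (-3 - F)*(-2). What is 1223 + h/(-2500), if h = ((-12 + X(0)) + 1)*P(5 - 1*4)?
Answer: 611501/500 ≈ 1223.0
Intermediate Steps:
X(F) = 6 + 2*F
P(T) = 4/(3 + T) (P(T) = 4/(T + 3) = 4/(3 + T))
h = -5 (h = ((-12 + (6 + 2*0)) + 1)*(4/(3 + (5 - 1*4))) = ((-12 + (6 + 0)) + 1)*(4/(3 + (5 - 4))) = ((-12 + 6) + 1)*(4/(3 + 1)) = (-6 + 1)*(4/4) = -20/4 = -5*1 = -5)
1223 + h/(-2500) = 1223 - 5/(-2500) = 1223 - 5*(-1/2500) = 1223 + 1/500 = 611501/500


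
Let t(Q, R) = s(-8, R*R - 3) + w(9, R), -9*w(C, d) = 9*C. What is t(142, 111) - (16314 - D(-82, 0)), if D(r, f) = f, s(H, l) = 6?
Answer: -16317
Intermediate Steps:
w(C, d) = -C
t(Q, R) = -3 (t(Q, R) = 6 - 1*9 = 6 - 9 = -3)
t(142, 111) - (16314 - D(-82, 0)) = -3 - (16314 - 1*0) = -3 - (16314 + 0) = -3 - 1*16314 = -3 - 16314 = -16317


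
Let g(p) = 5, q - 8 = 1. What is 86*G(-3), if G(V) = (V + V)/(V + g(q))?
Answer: -258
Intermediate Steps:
q = 9 (q = 8 + 1 = 9)
G(V) = 2*V/(5 + V) (G(V) = (V + V)/(V + 5) = (2*V)/(5 + V) = 2*V/(5 + V))
86*G(-3) = 86*(2*(-3)/(5 - 3)) = 86*(2*(-3)/2) = 86*(2*(-3)*(½)) = 86*(-3) = -258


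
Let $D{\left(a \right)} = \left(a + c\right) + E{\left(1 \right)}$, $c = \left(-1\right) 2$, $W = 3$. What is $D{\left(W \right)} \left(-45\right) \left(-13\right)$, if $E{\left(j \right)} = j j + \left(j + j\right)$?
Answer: $2340$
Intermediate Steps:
$E{\left(j \right)} = j^{2} + 2 j$
$c = -2$
$D{\left(a \right)} = 1 + a$ ($D{\left(a \right)} = \left(a - 2\right) + 1 \left(2 + 1\right) = \left(-2 + a\right) + 1 \cdot 3 = \left(-2 + a\right) + 3 = 1 + a$)
$D{\left(W \right)} \left(-45\right) \left(-13\right) = \left(1 + 3\right) \left(-45\right) \left(-13\right) = 4 \left(-45\right) \left(-13\right) = \left(-180\right) \left(-13\right) = 2340$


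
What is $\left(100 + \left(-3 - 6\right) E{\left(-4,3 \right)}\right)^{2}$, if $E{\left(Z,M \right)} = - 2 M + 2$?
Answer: $18496$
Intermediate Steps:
$E{\left(Z,M \right)} = 2 - 2 M$
$\left(100 + \left(-3 - 6\right) E{\left(-4,3 \right)}\right)^{2} = \left(100 + \left(-3 - 6\right) \left(2 - 6\right)\right)^{2} = \left(100 - 9 \left(2 - 6\right)\right)^{2} = \left(100 - -36\right)^{2} = \left(100 + 36\right)^{2} = 136^{2} = 18496$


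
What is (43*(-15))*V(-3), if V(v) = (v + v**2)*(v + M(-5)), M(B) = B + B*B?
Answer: -65790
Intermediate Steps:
M(B) = B + B**2
V(v) = (20 + v)*(v + v**2) (V(v) = (v + v**2)*(v - 5*(1 - 5)) = (v + v**2)*(v - 5*(-4)) = (v + v**2)*(v + 20) = (v + v**2)*(20 + v) = (20 + v)*(v + v**2))
(43*(-15))*V(-3) = (43*(-15))*(-3*(20 + (-3)**2 + 21*(-3))) = -(-1935)*(20 + 9 - 63) = -(-1935)*(-34) = -645*102 = -65790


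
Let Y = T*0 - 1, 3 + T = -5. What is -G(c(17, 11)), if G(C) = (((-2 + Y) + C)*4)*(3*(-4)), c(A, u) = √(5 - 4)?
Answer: -96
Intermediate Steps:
T = -8 (T = -3 - 5 = -8)
Y = -1 (Y = -8*0 - 1 = 0 - 1 = -1)
c(A, u) = 1 (c(A, u) = √1 = 1)
G(C) = 144 - 48*C (G(C) = (((-2 - 1) + C)*4)*(3*(-4)) = ((-3 + C)*4)*(-12) = (-12 + 4*C)*(-12) = 144 - 48*C)
-G(c(17, 11)) = -(144 - 48*1) = -(144 - 48) = -1*96 = -96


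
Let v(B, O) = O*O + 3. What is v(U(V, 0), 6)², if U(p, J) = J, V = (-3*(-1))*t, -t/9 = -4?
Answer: 1521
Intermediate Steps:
t = 36 (t = -9*(-4) = 36)
V = 108 (V = -3*(-1)*36 = 3*36 = 108)
v(B, O) = 3 + O² (v(B, O) = O² + 3 = 3 + O²)
v(U(V, 0), 6)² = (3 + 6²)² = (3 + 36)² = 39² = 1521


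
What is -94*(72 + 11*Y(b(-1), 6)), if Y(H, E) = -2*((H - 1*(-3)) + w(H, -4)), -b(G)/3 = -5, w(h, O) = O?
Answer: 22184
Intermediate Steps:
b(G) = 15 (b(G) = -3*(-5) = 15)
Y(H, E) = 2 - 2*H (Y(H, E) = -2*((H - 1*(-3)) - 4) = -2*((H + 3) - 4) = -2*((3 + H) - 4) = -2*(-1 + H) = 2 - 2*H)
-94*(72 + 11*Y(b(-1), 6)) = -94*(72 + 11*(2 - 2*15)) = -94*(72 + 11*(2 - 30)) = -94*(72 + 11*(-28)) = -94*(72 - 308) = -94*(-236) = 22184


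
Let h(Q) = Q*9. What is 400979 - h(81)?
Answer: 400250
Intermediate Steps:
h(Q) = 9*Q
400979 - h(81) = 400979 - 9*81 = 400979 - 1*729 = 400979 - 729 = 400250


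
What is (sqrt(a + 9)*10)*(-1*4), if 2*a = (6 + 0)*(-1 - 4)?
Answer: -40*I*sqrt(6) ≈ -97.98*I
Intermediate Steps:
a = -15 (a = ((6 + 0)*(-1 - 4))/2 = (6*(-5))/2 = (1/2)*(-30) = -15)
(sqrt(a + 9)*10)*(-1*4) = (sqrt(-15 + 9)*10)*(-1*4) = (sqrt(-6)*10)*(-4) = ((I*sqrt(6))*10)*(-4) = (10*I*sqrt(6))*(-4) = -40*I*sqrt(6)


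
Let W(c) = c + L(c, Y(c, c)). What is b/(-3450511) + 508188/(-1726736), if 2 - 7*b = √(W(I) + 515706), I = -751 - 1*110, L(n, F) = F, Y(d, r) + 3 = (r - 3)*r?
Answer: -3068640360487/10426712733668 + √1258746/24153577 ≈ -0.29426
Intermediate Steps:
Y(d, r) = -3 + r*(-3 + r) (Y(d, r) = -3 + (r - 3)*r = -3 + (-3 + r)*r = -3 + r*(-3 + r))
I = -861 (I = -751 - 110 = -861)
W(c) = -3 + c² - 2*c (W(c) = c + (-3 + c² - 3*c) = -3 + c² - 2*c)
b = 2/7 - √1258746/7 (b = 2/7 - √((-3 + (-861)² - 2*(-861)) + 515706)/7 = 2/7 - √((-3 + 741321 + 1722) + 515706)/7 = 2/7 - √(743040 + 515706)/7 = 2/7 - √1258746/7 ≈ -159.99)
b/(-3450511) + 508188/(-1726736) = (2/7 - √1258746/7)/(-3450511) + 508188/(-1726736) = (2/7 - √1258746/7)*(-1/3450511) + 508188*(-1/1726736) = (-2/24153577 + √1258746/24153577) - 127047/431684 = -3068640360487/10426712733668 + √1258746/24153577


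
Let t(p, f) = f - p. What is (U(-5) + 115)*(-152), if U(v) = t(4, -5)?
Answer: -16112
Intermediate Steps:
U(v) = -9 (U(v) = -5 - 1*4 = -5 - 4 = -9)
(U(-5) + 115)*(-152) = (-9 + 115)*(-152) = 106*(-152) = -16112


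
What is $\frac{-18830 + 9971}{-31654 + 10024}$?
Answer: $\frac{2953}{7210} \approx 0.40957$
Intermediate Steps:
$\frac{-18830 + 9971}{-31654 + 10024} = - \frac{8859}{-21630} = \left(-8859\right) \left(- \frac{1}{21630}\right) = \frac{2953}{7210}$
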